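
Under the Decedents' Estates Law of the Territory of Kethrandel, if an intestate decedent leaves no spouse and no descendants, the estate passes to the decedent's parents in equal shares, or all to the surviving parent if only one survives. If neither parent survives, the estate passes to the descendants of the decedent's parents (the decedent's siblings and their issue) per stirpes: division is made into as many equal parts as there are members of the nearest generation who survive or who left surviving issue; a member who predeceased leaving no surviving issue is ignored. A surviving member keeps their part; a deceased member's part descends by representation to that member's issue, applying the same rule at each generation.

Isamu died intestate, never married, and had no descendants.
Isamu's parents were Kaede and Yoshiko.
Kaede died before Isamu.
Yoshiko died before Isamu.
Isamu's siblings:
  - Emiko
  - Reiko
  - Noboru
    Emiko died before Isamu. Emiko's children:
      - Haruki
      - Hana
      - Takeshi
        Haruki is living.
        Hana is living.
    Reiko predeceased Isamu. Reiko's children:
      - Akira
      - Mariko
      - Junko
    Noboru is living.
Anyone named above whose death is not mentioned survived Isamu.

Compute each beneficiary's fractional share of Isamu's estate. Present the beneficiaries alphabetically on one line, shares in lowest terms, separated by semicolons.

Neither parent survives and there are no descendants, so the estate passes to Isamu's siblings and their issue per stirpes.
The estate is divided into 3 equal shares of 1/3 among Emiko, Reiko, Noboru.
Emiko predeceased; the 1/3 allotted to Emiko's branch passes to Emiko's issue by representation.
The 1/3 is divided into 3 equal shares of 1/9 among Haruki, Hana, Takeshi.
Haruki is living and takes 1/9.
Hana is living and takes 1/9.
Takeshi is living and takes 1/9.
Reiko predeceased; the 1/3 allotted to Reiko's branch passes to Reiko's issue by representation.
The 1/3 is divided into 3 equal shares of 1/9 among Akira, Mariko, Junko.
Akira is living and takes 1/9.
Mariko is living and takes 1/9.
Junko is living and takes 1/9.
Noboru is living and takes 1/3.

Akira 1/9; Hana 1/9; Haruki 1/9; Junko 1/9; Mariko 1/9; Noboru 1/3; Takeshi 1/9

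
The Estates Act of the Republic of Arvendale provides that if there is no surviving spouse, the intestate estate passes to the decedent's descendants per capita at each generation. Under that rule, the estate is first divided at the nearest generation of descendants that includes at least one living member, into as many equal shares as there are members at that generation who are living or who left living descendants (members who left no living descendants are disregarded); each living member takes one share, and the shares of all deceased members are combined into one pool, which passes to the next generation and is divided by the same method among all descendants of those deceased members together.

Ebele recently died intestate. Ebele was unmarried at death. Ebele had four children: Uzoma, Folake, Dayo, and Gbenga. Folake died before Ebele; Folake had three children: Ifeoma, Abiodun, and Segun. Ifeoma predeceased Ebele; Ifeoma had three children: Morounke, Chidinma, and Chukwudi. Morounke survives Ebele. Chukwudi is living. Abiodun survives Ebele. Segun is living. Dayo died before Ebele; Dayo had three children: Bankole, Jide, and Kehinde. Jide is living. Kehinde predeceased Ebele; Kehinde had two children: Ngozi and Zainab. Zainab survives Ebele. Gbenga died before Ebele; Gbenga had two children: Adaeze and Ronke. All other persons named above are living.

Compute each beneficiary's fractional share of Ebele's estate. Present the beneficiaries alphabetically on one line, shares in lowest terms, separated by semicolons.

Abiodun 3/32; Adaeze 3/32; Bankole 3/32; Chidinma 3/80; Chukwudi 3/80; Jide 3/32; Morounke 3/80; Ngozi 3/80; Ronke 3/32; Segun 3/32; Uzoma 1/4; Zainab 3/80

There is no surviving spouse, so the entire estate passes to Ebele's descendants per capita at each generation.
At generation 1 (Uzoma, Folake, Dayo, Gbenga) there are 4 shares of (1)/4 = 1/4 each.
Living: Uzoma — each takes 1/4.
Deceased: Folake, Dayo, and Gbenga. Their combined 3/4 is pooled and carried to generation 2.
At generation 2 (Ifeoma, Abiodun, Segun, Bankole, Jide, Kehinde, Adaeze, Ronke) there are 8 shares of (3/4)/8 = 3/32 each.
Living: Abiodun, Segun, Bankole, Jide, Adaeze, and Ronke — each takes 3/32.
Deceased: Ifeoma and Kehinde. Their combined 3/16 is pooled and carried to generation 3.
At generation 3 (Morounke, Chidinma, Chukwudi, Ngozi, Zainab) there are 5 shares of (3/16)/5 = 3/80 each.
Living: Morounke, Chidinma, Chukwudi, Ngozi, and Zainab — each takes 3/80.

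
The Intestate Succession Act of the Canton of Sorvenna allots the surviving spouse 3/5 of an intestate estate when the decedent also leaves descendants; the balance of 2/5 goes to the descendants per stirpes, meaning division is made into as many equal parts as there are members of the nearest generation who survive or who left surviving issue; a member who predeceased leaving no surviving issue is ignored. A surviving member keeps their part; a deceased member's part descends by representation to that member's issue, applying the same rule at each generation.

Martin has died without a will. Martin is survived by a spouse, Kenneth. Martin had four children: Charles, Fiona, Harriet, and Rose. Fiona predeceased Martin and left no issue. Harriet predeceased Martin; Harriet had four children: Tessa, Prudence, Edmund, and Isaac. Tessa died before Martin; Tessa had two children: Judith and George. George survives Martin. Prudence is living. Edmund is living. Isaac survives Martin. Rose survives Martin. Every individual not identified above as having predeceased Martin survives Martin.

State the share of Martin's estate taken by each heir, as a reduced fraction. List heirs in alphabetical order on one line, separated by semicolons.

Kenneth, as surviving spouse, takes 3/5.
The remaining 2/5 passes to Martin's descendants per stirpes.
Fiona left no surviving issue, so that branch lapses and is disregarded.
The 2/5 is divided into 3 equal shares of 2/15 among Charles, Harriet, Rose.
Charles is living and takes 2/15.
Harriet predeceased; the 2/15 allotted to Harriet's branch passes to Harriet's issue by representation.
The 2/15 is divided into 4 equal shares of 1/30 among Tessa, Prudence, Edmund, Isaac.
Tessa predeceased; the 1/30 allotted to Tessa's branch passes to Tessa's issue by representation.
The 1/30 is divided into 2 equal shares of 1/60 among Judith, George.
Judith is living and takes 1/60.
George is living and takes 1/60.
Prudence is living and takes 1/30.
Edmund is living and takes 1/30.
Isaac is living and takes 1/30.
Rose is living and takes 2/15.

Charles 2/15; Edmund 1/30; George 1/60; Isaac 1/30; Judith 1/60; Kenneth 3/5; Prudence 1/30; Rose 2/15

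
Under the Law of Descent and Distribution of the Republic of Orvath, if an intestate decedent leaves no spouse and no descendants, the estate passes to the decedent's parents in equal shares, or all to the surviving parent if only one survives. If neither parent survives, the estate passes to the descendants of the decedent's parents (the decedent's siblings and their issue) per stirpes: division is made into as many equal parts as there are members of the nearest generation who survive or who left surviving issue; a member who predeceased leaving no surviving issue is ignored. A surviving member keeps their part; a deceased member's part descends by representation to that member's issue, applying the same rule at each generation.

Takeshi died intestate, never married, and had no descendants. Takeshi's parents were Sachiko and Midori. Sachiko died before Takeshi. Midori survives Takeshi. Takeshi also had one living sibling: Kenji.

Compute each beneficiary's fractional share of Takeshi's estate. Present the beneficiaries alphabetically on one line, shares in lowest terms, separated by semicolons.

Midori 1

Only one parent, Midori, survives, so Midori takes the entire estate. The siblings take nothing because a surviving parent has priority.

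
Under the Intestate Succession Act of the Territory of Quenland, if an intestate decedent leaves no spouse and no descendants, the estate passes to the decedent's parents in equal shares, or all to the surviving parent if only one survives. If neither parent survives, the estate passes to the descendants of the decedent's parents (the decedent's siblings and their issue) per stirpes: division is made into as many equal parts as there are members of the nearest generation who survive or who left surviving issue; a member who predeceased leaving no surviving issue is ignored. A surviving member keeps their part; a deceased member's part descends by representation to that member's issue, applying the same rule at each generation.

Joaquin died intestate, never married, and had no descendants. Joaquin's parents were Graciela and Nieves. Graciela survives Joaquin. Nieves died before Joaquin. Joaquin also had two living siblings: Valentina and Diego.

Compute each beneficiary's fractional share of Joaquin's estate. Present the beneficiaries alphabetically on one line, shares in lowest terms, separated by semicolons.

Graciela 1

Only one parent, Graciela, survives, so Graciela takes the entire estate. The siblings take nothing because a surviving parent has priority.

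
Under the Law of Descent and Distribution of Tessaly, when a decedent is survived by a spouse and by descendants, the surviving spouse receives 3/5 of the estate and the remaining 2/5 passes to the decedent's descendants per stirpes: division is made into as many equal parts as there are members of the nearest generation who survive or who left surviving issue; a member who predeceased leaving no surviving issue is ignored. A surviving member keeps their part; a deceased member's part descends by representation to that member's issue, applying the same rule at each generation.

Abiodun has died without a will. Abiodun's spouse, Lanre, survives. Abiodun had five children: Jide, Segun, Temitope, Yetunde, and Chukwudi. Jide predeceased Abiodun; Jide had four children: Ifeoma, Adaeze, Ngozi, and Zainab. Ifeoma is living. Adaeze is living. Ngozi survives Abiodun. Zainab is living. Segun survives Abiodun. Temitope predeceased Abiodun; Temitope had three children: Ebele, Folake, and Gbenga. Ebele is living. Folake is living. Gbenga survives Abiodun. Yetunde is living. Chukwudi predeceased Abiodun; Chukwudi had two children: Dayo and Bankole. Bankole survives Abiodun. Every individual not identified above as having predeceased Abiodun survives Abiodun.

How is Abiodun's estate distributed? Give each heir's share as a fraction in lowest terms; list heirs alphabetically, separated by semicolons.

Adaeze 1/50; Bankole 1/25; Dayo 1/25; Ebele 2/75; Folake 2/75; Gbenga 2/75; Ifeoma 1/50; Lanre 3/5; Ngozi 1/50; Segun 2/25; Yetunde 2/25; Zainab 1/50

Lanre, as surviving spouse, takes 3/5.
The remaining 2/5 passes to Abiodun's descendants per stirpes.
The 2/5 is divided into 5 equal shares of 2/25 among Jide, Segun, Temitope, Yetunde, Chukwudi.
Jide predeceased; the 2/25 allotted to Jide's branch passes to Jide's issue by representation.
The 2/25 is divided into 4 equal shares of 1/50 among Ifeoma, Adaeze, Ngozi, Zainab.
Ifeoma is living and takes 1/50.
Adaeze is living and takes 1/50.
Ngozi is living and takes 1/50.
Zainab is living and takes 1/50.
Segun is living and takes 2/25.
Temitope predeceased; the 2/25 allotted to Temitope's branch passes to Temitope's issue by representation.
The 2/25 is divided into 3 equal shares of 2/75 among Ebele, Folake, Gbenga.
Ebele is living and takes 2/75.
Folake is living and takes 2/75.
Gbenga is living and takes 2/75.
Yetunde is living and takes 2/25.
Chukwudi predeceased; the 2/25 allotted to Chukwudi's branch passes to Chukwudi's issue by representation.
The 2/25 is divided into 2 equal shares of 1/25 among Dayo, Bankole.
Dayo is living and takes 1/25.
Bankole is living and takes 1/25.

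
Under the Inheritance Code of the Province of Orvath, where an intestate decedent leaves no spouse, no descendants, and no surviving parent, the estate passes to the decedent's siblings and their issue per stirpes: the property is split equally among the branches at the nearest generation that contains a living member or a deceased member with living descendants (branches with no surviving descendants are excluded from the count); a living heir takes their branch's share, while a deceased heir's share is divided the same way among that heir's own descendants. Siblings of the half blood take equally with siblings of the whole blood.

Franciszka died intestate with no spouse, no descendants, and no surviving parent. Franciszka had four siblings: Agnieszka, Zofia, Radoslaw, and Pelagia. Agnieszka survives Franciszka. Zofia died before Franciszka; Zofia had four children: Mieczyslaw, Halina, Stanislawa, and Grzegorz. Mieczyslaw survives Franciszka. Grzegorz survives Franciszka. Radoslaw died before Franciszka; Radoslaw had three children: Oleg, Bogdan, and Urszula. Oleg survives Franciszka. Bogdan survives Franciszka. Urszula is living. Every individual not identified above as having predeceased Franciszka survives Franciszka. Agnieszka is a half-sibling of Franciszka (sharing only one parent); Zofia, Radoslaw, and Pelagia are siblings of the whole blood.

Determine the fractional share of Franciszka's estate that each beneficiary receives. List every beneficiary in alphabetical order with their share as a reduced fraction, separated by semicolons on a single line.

No spouse, descendants, or parent survives, so the estate passes to Franciszka's siblings per stirpes.
Half-blood and whole-blood siblings take equally under the stated rule.
The estate is divided into 4 equal shares of 1/4 among Agnieszka, Zofia, Radoslaw, Pelagia.
Agnieszka is living and takes 1/4.
Zofia predeceased; the 1/4 allotted to Zofia's branch passes to Zofia's issue by representation.
The 1/4 is divided into 4 equal shares of 1/16 among Mieczyslaw, Halina, Stanislawa, Grzegorz.
Mieczyslaw is living and takes 1/16.
Halina is living and takes 1/16.
Stanislawa is living and takes 1/16.
Grzegorz is living and takes 1/16.
Radoslaw predeceased; the 1/4 allotted to Radoslaw's branch passes to Radoslaw's issue by representation.
The 1/4 is divided into 3 equal shares of 1/12 among Oleg, Bogdan, Urszula.
Oleg is living and takes 1/12.
Bogdan is living and takes 1/12.
Urszula is living and takes 1/12.
Pelagia is living and takes 1/4.

Agnieszka 1/4; Bogdan 1/12; Grzegorz 1/16; Halina 1/16; Mieczyslaw 1/16; Oleg 1/12; Pelagia 1/4; Stanislawa 1/16; Urszula 1/12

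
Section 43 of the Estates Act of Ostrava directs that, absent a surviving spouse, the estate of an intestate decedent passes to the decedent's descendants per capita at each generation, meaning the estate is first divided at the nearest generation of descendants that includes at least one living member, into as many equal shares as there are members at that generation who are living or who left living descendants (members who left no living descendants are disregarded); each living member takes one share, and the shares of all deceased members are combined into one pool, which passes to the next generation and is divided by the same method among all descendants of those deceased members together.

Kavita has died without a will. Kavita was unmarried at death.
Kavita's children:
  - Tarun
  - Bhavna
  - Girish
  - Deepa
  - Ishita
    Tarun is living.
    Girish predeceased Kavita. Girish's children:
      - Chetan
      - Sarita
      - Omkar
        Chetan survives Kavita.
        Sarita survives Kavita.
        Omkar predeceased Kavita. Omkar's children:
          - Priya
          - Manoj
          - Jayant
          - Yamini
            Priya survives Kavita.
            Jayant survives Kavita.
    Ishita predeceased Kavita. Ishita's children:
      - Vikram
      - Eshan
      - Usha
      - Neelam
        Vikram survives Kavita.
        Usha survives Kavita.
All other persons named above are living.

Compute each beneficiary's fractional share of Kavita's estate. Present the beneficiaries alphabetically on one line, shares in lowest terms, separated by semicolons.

There is no surviving spouse, so the entire estate passes to Kavita's descendants per capita at each generation.
At generation 1 (Tarun, Bhavna, Girish, Deepa, Ishita) there are 5 shares of (1)/5 = 1/5 each.
Living: Tarun, Bhavna, and Deepa — each takes 1/5.
Deceased: Girish and Ishita. Their combined 2/5 is pooled and carried to generation 2.
At generation 2 (Chetan, Sarita, Omkar, Vikram, Eshan, Usha, Neelam) there are 7 shares of (2/5)/7 = 2/35 each.
Living: Chetan, Sarita, Vikram, Eshan, Usha, and Neelam — each takes 2/35.
Deceased: Omkar. That 2/35 share is carried to generation 3.
At generation 3 (Priya, Manoj, Jayant, Yamini) there are 4 shares of (2/35)/4 = 1/70 each.
Living: Priya, Manoj, Jayant, and Yamini — each takes 1/70.

Bhavna 1/5; Chetan 2/35; Deepa 1/5; Eshan 2/35; Jayant 1/70; Manoj 1/70; Neelam 2/35; Priya 1/70; Sarita 2/35; Tarun 1/5; Usha 2/35; Vikram 2/35; Yamini 1/70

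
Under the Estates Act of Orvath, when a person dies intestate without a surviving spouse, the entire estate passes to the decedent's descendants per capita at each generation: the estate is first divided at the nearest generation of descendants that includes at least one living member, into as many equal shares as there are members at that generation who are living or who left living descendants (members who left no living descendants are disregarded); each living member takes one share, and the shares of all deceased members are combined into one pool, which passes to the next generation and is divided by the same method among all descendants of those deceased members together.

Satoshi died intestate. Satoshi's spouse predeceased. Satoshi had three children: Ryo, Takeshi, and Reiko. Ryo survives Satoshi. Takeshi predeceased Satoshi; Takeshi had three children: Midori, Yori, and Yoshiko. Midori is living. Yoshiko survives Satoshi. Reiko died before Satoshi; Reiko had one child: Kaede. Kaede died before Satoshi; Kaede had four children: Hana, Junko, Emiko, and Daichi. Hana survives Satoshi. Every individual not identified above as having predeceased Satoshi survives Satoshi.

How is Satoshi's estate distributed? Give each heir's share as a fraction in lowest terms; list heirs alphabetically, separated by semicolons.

Daichi 1/24; Emiko 1/24; Hana 1/24; Junko 1/24; Midori 1/6; Ryo 1/3; Yori 1/6; Yoshiko 1/6

There is no surviving spouse, so the entire estate passes to Satoshi's descendants per capita at each generation.
At generation 1 (Ryo, Takeshi, Reiko) there are 3 shares of (1)/3 = 1/3 each.
Living: Ryo — each takes 1/3.
Deceased: Takeshi and Reiko. Their combined 2/3 is pooled and carried to generation 2.
At generation 2 (Midori, Yori, Yoshiko, Kaede) there are 4 shares of (2/3)/4 = 1/6 each.
Living: Midori, Yori, and Yoshiko — each takes 1/6.
Deceased: Kaede. That 1/6 share is carried to generation 3.
At generation 3 (Hana, Junko, Emiko, Daichi) there are 4 shares of (1/6)/4 = 1/24 each.
Living: Hana, Junko, Emiko, and Daichi — each takes 1/24.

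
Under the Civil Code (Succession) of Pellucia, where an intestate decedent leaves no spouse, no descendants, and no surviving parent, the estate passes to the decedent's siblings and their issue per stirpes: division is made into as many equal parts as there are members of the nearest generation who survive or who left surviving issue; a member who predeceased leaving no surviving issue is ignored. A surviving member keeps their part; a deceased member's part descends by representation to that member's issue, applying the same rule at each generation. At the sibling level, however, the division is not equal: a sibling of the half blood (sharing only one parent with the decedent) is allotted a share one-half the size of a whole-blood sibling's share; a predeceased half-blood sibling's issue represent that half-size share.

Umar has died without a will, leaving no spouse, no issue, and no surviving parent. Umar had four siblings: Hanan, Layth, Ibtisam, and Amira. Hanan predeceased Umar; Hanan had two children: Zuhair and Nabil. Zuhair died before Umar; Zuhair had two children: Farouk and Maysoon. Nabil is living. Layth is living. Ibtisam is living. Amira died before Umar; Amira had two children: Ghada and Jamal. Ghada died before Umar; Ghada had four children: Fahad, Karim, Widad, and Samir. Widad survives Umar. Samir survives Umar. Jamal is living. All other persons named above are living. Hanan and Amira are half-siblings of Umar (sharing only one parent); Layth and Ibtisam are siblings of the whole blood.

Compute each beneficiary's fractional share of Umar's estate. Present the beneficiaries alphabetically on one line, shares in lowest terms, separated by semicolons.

Fahad 1/48; Farouk 1/24; Ibtisam 1/3; Jamal 1/12; Karim 1/48; Layth 1/3; Maysoon 1/24; Nabil 1/12; Samir 1/48; Widad 1/48

No spouse, descendants, or parent survives, so the estate passes to Umar's siblings per stirpes.
Half-blood siblings count for one-half the weight of whole-blood siblings at the initial division.
Dividing 1 in proportion to weights (total weight 3): Hanan (weight 1/2) → 1/6; Layth (weight 1) → 1/3; Ibtisam (weight 1) → 1/3; Amira (weight 1/2) → 1/6.
Hanan predeceased; the 1/6 allotted to Hanan's branch passes to Hanan's issue by representation.
The 1/6 is divided into 2 equal shares of 1/12 among Zuhair, Nabil.
Zuhair predeceased; the 1/12 allotted to Zuhair's branch passes to Zuhair's issue by representation.
The 1/12 is divided into 2 equal shares of 1/24 among Farouk, Maysoon.
Farouk is living and takes 1/24.
Maysoon is living and takes 1/24.
Nabil is living and takes 1/12.
Layth is living and takes 1/3.
Ibtisam is living and takes 1/3.
Amira predeceased; the 1/6 allotted to Amira's branch passes to Amira's issue by representation.
The 1/6 is divided into 2 equal shares of 1/12 among Ghada, Jamal.
Ghada predeceased; the 1/12 allotted to Ghada's branch passes to Ghada's issue by representation.
The 1/12 is divided into 4 equal shares of 1/48 among Fahad, Karim, Widad, Samir.
Fahad is living and takes 1/48.
Karim is living and takes 1/48.
Widad is living and takes 1/48.
Samir is living and takes 1/48.
Jamal is living and takes 1/12.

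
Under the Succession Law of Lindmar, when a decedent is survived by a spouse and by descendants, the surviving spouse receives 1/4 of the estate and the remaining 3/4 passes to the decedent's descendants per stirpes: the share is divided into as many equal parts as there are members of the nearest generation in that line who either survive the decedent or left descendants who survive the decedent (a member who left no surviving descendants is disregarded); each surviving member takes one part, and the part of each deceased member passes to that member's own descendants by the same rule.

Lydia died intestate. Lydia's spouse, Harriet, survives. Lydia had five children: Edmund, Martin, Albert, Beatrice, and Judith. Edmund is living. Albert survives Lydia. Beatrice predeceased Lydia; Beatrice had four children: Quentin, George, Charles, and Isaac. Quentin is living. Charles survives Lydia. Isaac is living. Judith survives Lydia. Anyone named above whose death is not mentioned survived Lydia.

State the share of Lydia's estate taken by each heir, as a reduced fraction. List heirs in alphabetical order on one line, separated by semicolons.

Harriet, as surviving spouse, takes 1/4.
The remaining 3/4 passes to Lydia's descendants per stirpes.
The 3/4 is divided into 5 equal shares of 3/20 among Edmund, Martin, Albert, Beatrice, Judith.
Edmund is living and takes 3/20.
Martin is living and takes 3/20.
Albert is living and takes 3/20.
Beatrice predeceased; the 3/20 allotted to Beatrice's branch passes to Beatrice's issue by representation.
The 3/20 is divided into 4 equal shares of 3/80 among Quentin, George, Charles, Isaac.
Quentin is living and takes 3/80.
George is living and takes 3/80.
Charles is living and takes 3/80.
Isaac is living and takes 3/80.
Judith is living and takes 3/20.

Albert 3/20; Charles 3/80; Edmund 3/20; George 3/80; Harriet 1/4; Isaac 3/80; Judith 3/20; Martin 3/20; Quentin 3/80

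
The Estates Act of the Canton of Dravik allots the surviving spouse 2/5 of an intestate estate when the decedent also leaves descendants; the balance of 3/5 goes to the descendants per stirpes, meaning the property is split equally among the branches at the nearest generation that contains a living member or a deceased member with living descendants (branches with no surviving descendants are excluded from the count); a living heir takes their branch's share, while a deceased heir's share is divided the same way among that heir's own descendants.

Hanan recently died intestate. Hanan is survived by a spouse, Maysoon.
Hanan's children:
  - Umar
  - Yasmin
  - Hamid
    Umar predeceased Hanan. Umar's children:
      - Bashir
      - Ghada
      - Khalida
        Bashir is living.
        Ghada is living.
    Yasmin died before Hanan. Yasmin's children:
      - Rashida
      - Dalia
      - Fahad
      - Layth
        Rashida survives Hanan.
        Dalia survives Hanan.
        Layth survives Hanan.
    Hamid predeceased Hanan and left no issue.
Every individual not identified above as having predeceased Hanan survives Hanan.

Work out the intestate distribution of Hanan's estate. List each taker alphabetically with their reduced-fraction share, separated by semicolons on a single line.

Bashir 1/10; Dalia 3/40; Fahad 3/40; Ghada 1/10; Khalida 1/10; Layth 3/40; Maysoon 2/5; Rashida 3/40

Maysoon, as surviving spouse, takes 2/5.
The remaining 3/5 passes to Hanan's descendants per stirpes.
Hamid left no surviving issue, so that branch lapses and is disregarded.
The 3/5 is divided into 2 equal shares of 3/10 among Umar, Yasmin.
Umar predeceased; the 3/10 allotted to Umar's branch passes to Umar's issue by representation.
The 3/10 is divided into 3 equal shares of 1/10 among Bashir, Ghada, Khalida.
Bashir is living and takes 1/10.
Ghada is living and takes 1/10.
Khalida is living and takes 1/10.
Yasmin predeceased; the 3/10 allotted to Yasmin's branch passes to Yasmin's issue by representation.
The 3/10 is divided into 4 equal shares of 3/40 among Rashida, Dalia, Fahad, Layth.
Rashida is living and takes 3/40.
Dalia is living and takes 3/40.
Fahad is living and takes 3/40.
Layth is living and takes 3/40.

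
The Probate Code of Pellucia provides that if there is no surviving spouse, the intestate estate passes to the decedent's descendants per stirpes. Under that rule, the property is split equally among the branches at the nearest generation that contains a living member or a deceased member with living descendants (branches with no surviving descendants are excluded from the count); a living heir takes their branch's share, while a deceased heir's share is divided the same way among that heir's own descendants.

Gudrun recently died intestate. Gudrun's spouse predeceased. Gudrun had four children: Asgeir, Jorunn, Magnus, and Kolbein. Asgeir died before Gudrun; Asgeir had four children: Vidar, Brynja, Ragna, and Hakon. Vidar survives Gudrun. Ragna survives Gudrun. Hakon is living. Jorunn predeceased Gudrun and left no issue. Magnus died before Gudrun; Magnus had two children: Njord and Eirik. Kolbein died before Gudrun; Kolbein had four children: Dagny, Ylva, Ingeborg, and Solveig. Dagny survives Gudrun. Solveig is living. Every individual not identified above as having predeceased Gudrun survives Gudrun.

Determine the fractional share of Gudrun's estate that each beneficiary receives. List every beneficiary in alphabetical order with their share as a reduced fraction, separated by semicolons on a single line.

Brynja 1/12; Dagny 1/12; Eirik 1/6; Hakon 1/12; Ingeborg 1/12; Njord 1/6; Ragna 1/12; Solveig 1/12; Vidar 1/12; Ylva 1/12

There is no surviving spouse, so the entire estate passes to Gudrun's descendants per stirpes.
Jorunn left no surviving issue, so that branch lapses and is disregarded.
The estate is divided into 3 equal shares of 1/3 among Asgeir, Magnus, Kolbein.
Asgeir predeceased; the 1/3 allotted to Asgeir's branch passes to Asgeir's issue by representation.
The 1/3 is divided into 4 equal shares of 1/12 among Vidar, Brynja, Ragna, Hakon.
Vidar is living and takes 1/12.
Brynja is living and takes 1/12.
Ragna is living and takes 1/12.
Hakon is living and takes 1/12.
Magnus predeceased; the 1/3 allotted to Magnus's branch passes to Magnus's issue by representation.
The 1/3 is divided into 2 equal shares of 1/6 among Njord, Eirik.
Njord is living and takes 1/6.
Eirik is living and takes 1/6.
Kolbein predeceased; the 1/3 allotted to Kolbein's branch passes to Kolbein's issue by representation.
The 1/3 is divided into 4 equal shares of 1/12 among Dagny, Ylva, Ingeborg, Solveig.
Dagny is living and takes 1/12.
Ylva is living and takes 1/12.
Ingeborg is living and takes 1/12.
Solveig is living and takes 1/12.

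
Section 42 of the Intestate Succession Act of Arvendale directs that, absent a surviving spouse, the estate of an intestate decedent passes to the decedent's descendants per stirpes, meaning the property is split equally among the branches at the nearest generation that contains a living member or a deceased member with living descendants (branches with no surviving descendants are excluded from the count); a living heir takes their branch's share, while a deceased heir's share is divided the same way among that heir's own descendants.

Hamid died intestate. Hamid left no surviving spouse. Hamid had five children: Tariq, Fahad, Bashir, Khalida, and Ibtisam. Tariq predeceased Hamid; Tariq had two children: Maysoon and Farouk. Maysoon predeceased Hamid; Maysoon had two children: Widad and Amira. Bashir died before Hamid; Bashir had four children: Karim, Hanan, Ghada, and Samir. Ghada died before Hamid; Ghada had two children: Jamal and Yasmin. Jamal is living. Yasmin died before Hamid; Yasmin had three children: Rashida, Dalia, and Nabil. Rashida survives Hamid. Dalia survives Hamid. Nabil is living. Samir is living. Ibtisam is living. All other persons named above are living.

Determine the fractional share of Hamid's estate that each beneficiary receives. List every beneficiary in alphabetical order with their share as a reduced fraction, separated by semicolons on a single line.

There is no surviving spouse, so the entire estate passes to Hamid's descendants per stirpes.
The estate is divided into 5 equal shares of 1/5 among Tariq, Fahad, Bashir, Khalida, Ibtisam.
Tariq predeceased; the 1/5 allotted to Tariq's branch passes to Tariq's issue by representation.
The 1/5 is divided into 2 equal shares of 1/10 among Maysoon, Farouk.
Maysoon predeceased; the 1/10 allotted to Maysoon's branch passes to Maysoon's issue by representation.
The 1/10 is divided into 2 equal shares of 1/20 among Widad, Amira.
Widad is living and takes 1/20.
Amira is living and takes 1/20.
Farouk is living and takes 1/10.
Fahad is living and takes 1/5.
Bashir predeceased; the 1/5 allotted to Bashir's branch passes to Bashir's issue by representation.
The 1/5 is divided into 4 equal shares of 1/20 among Karim, Hanan, Ghada, Samir.
Karim is living and takes 1/20.
Hanan is living and takes 1/20.
Ghada predeceased; the 1/20 allotted to Ghada's branch passes to Ghada's issue by representation.
The 1/20 is divided into 2 equal shares of 1/40 among Jamal, Yasmin.
Jamal is living and takes 1/40.
Yasmin predeceased; the 1/40 allotted to Yasmin's branch passes to Yasmin's issue by representation.
The 1/40 is divided into 3 equal shares of 1/120 among Rashida, Dalia, Nabil.
Rashida is living and takes 1/120.
Dalia is living and takes 1/120.
Nabil is living and takes 1/120.
Samir is living and takes 1/20.
Khalida is living and takes 1/5.
Ibtisam is living and takes 1/5.

Amira 1/20; Dalia 1/120; Fahad 1/5; Farouk 1/10; Hanan 1/20; Ibtisam 1/5; Jamal 1/40; Karim 1/20; Khalida 1/5; Nabil 1/120; Rashida 1/120; Samir 1/20; Widad 1/20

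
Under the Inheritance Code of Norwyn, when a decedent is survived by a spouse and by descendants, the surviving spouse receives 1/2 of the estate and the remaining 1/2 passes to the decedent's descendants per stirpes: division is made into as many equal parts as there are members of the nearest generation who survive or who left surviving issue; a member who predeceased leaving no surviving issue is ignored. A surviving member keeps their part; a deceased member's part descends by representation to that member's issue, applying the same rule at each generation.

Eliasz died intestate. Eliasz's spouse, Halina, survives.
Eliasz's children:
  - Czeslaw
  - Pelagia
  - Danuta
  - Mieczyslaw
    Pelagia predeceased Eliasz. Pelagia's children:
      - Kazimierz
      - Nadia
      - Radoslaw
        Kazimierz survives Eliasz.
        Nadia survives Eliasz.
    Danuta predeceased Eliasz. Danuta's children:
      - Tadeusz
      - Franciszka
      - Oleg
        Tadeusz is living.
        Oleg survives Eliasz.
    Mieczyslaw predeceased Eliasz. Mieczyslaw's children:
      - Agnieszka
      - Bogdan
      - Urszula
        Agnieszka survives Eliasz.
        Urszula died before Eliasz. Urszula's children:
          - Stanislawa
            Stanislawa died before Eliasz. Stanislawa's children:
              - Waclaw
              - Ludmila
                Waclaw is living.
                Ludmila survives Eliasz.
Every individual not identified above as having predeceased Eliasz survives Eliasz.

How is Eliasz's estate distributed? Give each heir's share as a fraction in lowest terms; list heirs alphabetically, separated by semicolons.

Agnieszka 1/24; Bogdan 1/24; Czeslaw 1/8; Franciszka 1/24; Halina 1/2; Kazimierz 1/24; Ludmila 1/48; Nadia 1/24; Oleg 1/24; Radoslaw 1/24; Tadeusz 1/24; Waclaw 1/48

Halina, as surviving spouse, takes 1/2.
The remaining 1/2 passes to Eliasz's descendants per stirpes.
The 1/2 is divided into 4 equal shares of 1/8 among Czeslaw, Pelagia, Danuta, Mieczyslaw.
Czeslaw is living and takes 1/8.
Pelagia predeceased; the 1/8 allotted to Pelagia's branch passes to Pelagia's issue by representation.
The 1/8 is divided into 3 equal shares of 1/24 among Kazimierz, Nadia, Radoslaw.
Kazimierz is living and takes 1/24.
Nadia is living and takes 1/24.
Radoslaw is living and takes 1/24.
Danuta predeceased; the 1/8 allotted to Danuta's branch passes to Danuta's issue by representation.
The 1/8 is divided into 3 equal shares of 1/24 among Tadeusz, Franciszka, Oleg.
Tadeusz is living and takes 1/24.
Franciszka is living and takes 1/24.
Oleg is living and takes 1/24.
Mieczyslaw predeceased; the 1/8 allotted to Mieczyslaw's branch passes to Mieczyslaw's issue by representation.
The 1/8 is divided into 3 equal shares of 1/24 among Agnieszka, Bogdan, Urszula.
Agnieszka is living and takes 1/24.
Bogdan is living and takes 1/24.
Urszula predeceased; the 1/24 allotted to Urszula's branch passes to Urszula's issue by representation.
Stanislawa's line is the sole branch at this level, so the full 1/24 passes to Stanislawa's issue by representation.
The 1/24 is divided into 2 equal shares of 1/48 among Waclaw, Ludmila.
Waclaw is living and takes 1/48.
Ludmila is living and takes 1/48.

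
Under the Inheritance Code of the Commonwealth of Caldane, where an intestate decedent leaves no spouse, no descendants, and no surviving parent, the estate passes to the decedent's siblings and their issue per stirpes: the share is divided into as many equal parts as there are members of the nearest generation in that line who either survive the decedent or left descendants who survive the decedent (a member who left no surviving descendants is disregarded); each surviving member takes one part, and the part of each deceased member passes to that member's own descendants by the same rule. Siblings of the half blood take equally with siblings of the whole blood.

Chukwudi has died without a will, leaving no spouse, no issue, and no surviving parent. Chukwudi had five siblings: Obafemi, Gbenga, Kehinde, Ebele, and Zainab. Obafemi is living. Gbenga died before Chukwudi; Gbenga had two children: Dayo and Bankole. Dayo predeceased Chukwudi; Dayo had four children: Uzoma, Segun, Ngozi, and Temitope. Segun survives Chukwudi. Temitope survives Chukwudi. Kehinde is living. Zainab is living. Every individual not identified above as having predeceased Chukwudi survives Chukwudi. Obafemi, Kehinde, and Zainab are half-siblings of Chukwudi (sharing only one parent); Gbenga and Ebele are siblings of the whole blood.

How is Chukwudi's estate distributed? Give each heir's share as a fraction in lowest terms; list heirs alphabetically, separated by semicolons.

Bankole 1/10; Ebele 1/5; Kehinde 1/5; Ngozi 1/40; Obafemi 1/5; Segun 1/40; Temitope 1/40; Uzoma 1/40; Zainab 1/5

No spouse, descendants, or parent survives, so the estate passes to Chukwudi's siblings per stirpes.
Half-blood and whole-blood siblings take equally under the stated rule.
The estate is divided into 5 equal shares of 1/5 among Obafemi, Gbenga, Kehinde, Ebele, Zainab.
Obafemi is living and takes 1/5.
Gbenga predeceased; the 1/5 allotted to Gbenga's branch passes to Gbenga's issue by representation.
The 1/5 is divided into 2 equal shares of 1/10 among Dayo, Bankole.
Dayo predeceased; the 1/10 allotted to Dayo's branch passes to Dayo's issue by representation.
The 1/10 is divided into 4 equal shares of 1/40 among Uzoma, Segun, Ngozi, Temitope.
Uzoma is living and takes 1/40.
Segun is living and takes 1/40.
Ngozi is living and takes 1/40.
Temitope is living and takes 1/40.
Bankole is living and takes 1/10.
Kehinde is living and takes 1/5.
Ebele is living and takes 1/5.
Zainab is living and takes 1/5.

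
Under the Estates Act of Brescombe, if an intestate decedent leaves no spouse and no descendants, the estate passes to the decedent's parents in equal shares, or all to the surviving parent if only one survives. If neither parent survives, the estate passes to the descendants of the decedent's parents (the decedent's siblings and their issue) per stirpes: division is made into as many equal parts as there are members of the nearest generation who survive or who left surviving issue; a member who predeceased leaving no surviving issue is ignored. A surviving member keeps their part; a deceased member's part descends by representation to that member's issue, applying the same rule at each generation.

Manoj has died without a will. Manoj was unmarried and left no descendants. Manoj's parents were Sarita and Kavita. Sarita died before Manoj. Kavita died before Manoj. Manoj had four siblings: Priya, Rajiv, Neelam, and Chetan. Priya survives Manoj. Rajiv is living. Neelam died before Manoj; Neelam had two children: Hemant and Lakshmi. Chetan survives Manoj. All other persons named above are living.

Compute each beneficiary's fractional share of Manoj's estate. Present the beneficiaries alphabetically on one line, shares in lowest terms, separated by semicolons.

Neither parent survives and there are no descendants, so the estate passes to Manoj's siblings and their issue per stirpes.
The estate is divided into 4 equal shares of 1/4 among Priya, Rajiv, Neelam, Chetan.
Priya is living and takes 1/4.
Rajiv is living and takes 1/4.
Neelam predeceased; the 1/4 allotted to Neelam's branch passes to Neelam's issue by representation.
The 1/4 is divided into 2 equal shares of 1/8 among Hemant, Lakshmi.
Hemant is living and takes 1/8.
Lakshmi is living and takes 1/8.
Chetan is living and takes 1/4.

Chetan 1/4; Hemant 1/8; Lakshmi 1/8; Priya 1/4; Rajiv 1/4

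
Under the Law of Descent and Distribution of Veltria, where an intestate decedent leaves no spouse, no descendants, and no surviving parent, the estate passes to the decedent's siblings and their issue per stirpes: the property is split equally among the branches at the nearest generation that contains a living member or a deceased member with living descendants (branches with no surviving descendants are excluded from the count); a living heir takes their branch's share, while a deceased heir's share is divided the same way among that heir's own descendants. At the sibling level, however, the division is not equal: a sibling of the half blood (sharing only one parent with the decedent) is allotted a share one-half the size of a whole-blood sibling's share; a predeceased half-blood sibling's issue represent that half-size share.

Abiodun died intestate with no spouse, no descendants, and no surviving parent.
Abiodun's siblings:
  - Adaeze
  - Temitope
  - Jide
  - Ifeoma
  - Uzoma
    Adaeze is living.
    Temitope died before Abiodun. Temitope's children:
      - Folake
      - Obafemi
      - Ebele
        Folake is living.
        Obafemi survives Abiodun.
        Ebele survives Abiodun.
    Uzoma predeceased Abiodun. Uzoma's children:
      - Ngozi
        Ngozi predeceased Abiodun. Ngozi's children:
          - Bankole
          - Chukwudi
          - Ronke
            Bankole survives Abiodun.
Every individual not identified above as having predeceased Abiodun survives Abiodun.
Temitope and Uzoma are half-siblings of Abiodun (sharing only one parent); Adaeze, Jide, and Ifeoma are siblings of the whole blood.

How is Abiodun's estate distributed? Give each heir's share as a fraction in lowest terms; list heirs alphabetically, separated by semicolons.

Adaeze 1/4; Bankole 1/24; Chukwudi 1/24; Ebele 1/24; Folake 1/24; Ifeoma 1/4; Jide 1/4; Obafemi 1/24; Ronke 1/24

No spouse, descendants, or parent survives, so the estate passes to Abiodun's siblings per stirpes.
Half-blood siblings count for one-half the weight of whole-blood siblings at the initial division.
Dividing 1 in proportion to weights (total weight 4): Adaeze (weight 1) → 1/4; Temitope (weight 1/2) → 1/8; Jide (weight 1) → 1/4; Ifeoma (weight 1) → 1/4; Uzoma (weight 1/2) → 1/8.
Adaeze is living and takes 1/4.
Temitope predeceased; the 1/8 allotted to Temitope's branch passes to Temitope's issue by representation.
The 1/8 is divided into 3 equal shares of 1/24 among Folake, Obafemi, Ebele.
Folake is living and takes 1/24.
Obafemi is living and takes 1/24.
Ebele is living and takes 1/24.
Jide is living and takes 1/4.
Ifeoma is living and takes 1/4.
Uzoma predeceased; the 1/8 allotted to Uzoma's branch passes to Uzoma's issue by representation.
Ngozi's line is the sole branch at this level, so the full 1/8 passes to Ngozi's issue by representation.
The 1/8 is divided into 3 equal shares of 1/24 among Bankole, Chukwudi, Ronke.
Bankole is living and takes 1/24.
Chukwudi is living and takes 1/24.
Ronke is living and takes 1/24.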